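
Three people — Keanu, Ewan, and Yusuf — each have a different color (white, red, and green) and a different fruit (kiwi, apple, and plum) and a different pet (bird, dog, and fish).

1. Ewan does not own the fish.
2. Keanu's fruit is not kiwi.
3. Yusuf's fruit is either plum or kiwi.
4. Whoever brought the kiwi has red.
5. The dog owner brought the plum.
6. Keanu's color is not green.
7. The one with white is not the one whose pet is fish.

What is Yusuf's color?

With clues 1–6, white is impossible for Yusuf's color.
With clues 1–7, green is impossible for Yusuf's color.
That leaves red.

red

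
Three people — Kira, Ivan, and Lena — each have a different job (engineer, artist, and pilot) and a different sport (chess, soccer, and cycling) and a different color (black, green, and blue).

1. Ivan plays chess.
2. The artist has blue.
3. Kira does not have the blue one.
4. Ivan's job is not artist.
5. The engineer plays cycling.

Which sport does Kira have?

Clue 1 rules out chess for Kira's sport.
With clues 1–5, soccer is impossible for Kira's sport.
That leaves cycling.

cycling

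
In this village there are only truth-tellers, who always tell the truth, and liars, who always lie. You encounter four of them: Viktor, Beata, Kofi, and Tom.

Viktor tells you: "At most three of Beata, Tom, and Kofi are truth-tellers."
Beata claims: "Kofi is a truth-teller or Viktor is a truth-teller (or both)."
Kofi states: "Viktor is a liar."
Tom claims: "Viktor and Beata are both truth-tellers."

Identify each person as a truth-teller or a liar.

Viktor: truth-teller, Beata: truth-teller, Kofi: liar, Tom: truth-teller

Regardless of anyone's role, Viktor's statement is true, so Viktor is a truth-teller.
With that fixed, Beata's statement is true, so Beata is a truth-teller.
With that fixed, Kofi's statement is false, so Kofi is a liar.
With that fixed, Tom's statement is true, so Tom is a truth-teller.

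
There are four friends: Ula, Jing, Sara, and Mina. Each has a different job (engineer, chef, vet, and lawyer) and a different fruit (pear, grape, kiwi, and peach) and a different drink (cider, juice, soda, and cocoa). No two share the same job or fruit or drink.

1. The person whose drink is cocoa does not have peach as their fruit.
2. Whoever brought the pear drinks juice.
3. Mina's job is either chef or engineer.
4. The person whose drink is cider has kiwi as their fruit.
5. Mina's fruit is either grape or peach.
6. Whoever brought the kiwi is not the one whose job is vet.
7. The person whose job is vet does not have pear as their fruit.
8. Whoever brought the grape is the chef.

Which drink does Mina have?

cocoa

With clues 1–5, cider and juice are impossible for Mina's drink.
With clues 1–8, soda is impossible for Mina's drink.
That leaves cocoa.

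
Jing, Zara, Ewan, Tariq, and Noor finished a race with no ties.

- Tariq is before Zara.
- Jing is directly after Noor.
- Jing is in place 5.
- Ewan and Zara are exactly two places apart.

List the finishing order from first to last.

From clue 1: Zara is in {2,3,4,5}.
From clues 1–2: Jing is in {2,3,4,5}.
From clues 1–3: Noor → place 4, Jing → place 5.
From clues 1–4: Ewan → place 1, Tariq → place 2, Zara → place 3.

Ewan, Tariq, Zara, Noor, Jing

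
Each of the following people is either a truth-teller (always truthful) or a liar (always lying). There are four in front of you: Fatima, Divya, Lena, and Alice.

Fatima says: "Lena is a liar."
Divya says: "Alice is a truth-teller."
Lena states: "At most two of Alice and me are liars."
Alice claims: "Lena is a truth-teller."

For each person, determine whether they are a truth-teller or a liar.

Regardless of anyone's role, Lena's statement is true, so Lena is a truth-teller.
With that fixed, Alice's statement is true, so Alice is a truth-teller.
With that fixed, Fatima's statement is false, so Fatima is a liar.
With that fixed, Divya's statement is true, so Divya is a truth-teller.

Fatima: liar, Divya: truth-teller, Lena: truth-teller, Alice: truth-teller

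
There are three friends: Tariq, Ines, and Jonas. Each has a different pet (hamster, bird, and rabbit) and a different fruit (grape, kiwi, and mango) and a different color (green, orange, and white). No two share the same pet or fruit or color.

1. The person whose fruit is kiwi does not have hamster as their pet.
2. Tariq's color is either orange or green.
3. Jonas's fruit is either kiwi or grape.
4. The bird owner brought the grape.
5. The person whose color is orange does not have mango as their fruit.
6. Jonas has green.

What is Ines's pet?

hamster

With clues 1–6, bird and rabbit are impossible for Ines's pet.
That leaves hamster.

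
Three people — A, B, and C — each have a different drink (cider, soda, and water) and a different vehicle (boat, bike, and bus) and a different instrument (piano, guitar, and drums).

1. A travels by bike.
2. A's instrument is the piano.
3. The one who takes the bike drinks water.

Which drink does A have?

With clues 1–3, cider and soda are impossible for A's drink.
That leaves water.

water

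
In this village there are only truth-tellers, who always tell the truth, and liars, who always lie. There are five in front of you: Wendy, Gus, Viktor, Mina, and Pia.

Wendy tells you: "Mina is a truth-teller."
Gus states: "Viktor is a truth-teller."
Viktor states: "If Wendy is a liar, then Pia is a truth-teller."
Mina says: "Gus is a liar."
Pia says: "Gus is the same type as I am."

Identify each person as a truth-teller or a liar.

Consider Wendy. Suppose Wendy is a truth-teller.
Then no assignment of the remaining roles makes every statement match its speaker's type — contradiction.
So Wendy is a liar.
Consider Gus. Suppose Gus is a liar.
Then whichever role Pia has, Pia's statement has the wrong truth value — contradiction.
So Gus is a truth-teller.
With that fixed, Mina's statement is false, so Mina is a liar.
Consider Viktor. Suppose Viktor is a liar.
Then Gus's statement comes out false, contradicting Gus being a truth-teller.
So Viktor is a truth-teller.
Consider Pia. Suppose Pia is a liar.
Then Viktor's statement comes out false, contradicting Viktor being a truth-teller.
So Pia is a truth-teller.

Wendy: liar, Gus: truth-teller, Viktor: truth-teller, Mina: liar, Pia: truth-teller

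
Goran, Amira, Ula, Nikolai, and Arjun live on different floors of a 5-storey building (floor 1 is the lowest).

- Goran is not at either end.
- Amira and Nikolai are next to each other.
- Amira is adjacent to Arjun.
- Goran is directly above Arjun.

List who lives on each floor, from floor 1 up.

From clue 1: Goran is in {2,3,4}.
From clues 1–3: Goran is in {2,4}.
From clues 1–4: Nikolai → floor 1, Amira → floor 2, Arjun → floor 3, Goran → floor 4, Ula → floor 5.

Nikolai, Amira, Arjun, Goran, Ula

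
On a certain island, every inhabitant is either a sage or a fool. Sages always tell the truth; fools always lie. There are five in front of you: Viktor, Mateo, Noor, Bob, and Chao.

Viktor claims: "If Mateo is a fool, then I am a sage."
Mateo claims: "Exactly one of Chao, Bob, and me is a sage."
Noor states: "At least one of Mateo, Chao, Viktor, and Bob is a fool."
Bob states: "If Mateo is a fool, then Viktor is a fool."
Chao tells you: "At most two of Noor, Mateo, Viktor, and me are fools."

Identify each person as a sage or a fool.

Viktor: fool, Mateo: fool, Noor: sage, Bob: sage, Chao: sage

Consider Viktor. Suppose Viktor is a sage.
Then no assignment of the remaining roles makes every statement match its speaker's type — contradiction.
So Viktor is a fool.
With that fixed, Noor's statement is true, so Noor is a sage.
With that fixed, Bob's statement is true, so Bob is a sage.
Consider Mateo. Suppose Mateo is a sage.
Then Viktor's statement comes out true, contradicting Viktor being a fool.
So Mateo is a fool.
Consider Chao. Suppose Chao is a fool.
Then Mateo's statement comes out true, contradicting Mateo being a fool.
So Chao is a sage.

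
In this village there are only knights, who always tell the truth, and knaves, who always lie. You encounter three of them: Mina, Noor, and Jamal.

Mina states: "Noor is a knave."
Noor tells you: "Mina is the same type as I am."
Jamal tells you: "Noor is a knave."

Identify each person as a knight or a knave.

Mina: knight, Noor: knave, Jamal: knight

Consider Mina. Suppose Mina is a knave.
Then whichever role Noor has, Noor's statement has the wrong truth value — contradiction.
So Mina is a knight.
Consider Noor. Suppose Noor is a knight.
Then Mina's statement comes out false, contradicting Mina being a knight.
So Noor is a knave.
With that fixed, Jamal's statement is true, so Jamal is a knight.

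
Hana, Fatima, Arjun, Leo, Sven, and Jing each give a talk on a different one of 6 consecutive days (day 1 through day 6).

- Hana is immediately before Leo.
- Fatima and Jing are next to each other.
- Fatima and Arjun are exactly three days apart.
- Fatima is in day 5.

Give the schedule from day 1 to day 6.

From clue 1: Hana is in {1,2,3,4,5}.
From clues 1–4: Sven → day 1, Arjun → day 2, Hana → day 3, Leo → day 4, Fatima → day 5, Jing → day 6.

Sven, Arjun, Hana, Leo, Fatima, Jing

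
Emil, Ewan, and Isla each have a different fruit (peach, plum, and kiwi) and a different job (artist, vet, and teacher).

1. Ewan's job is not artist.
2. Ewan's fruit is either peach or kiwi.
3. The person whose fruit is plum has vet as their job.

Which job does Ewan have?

Clue 1 rules out artist for Ewan's job.
With clues 1–3, vet is impossible for Ewan's job.
That leaves teacher.

teacher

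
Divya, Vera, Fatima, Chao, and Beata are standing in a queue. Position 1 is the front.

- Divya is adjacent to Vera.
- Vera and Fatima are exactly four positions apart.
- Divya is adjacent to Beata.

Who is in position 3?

With clues 1–2, Divya, Fatima, and Vera are ruled out for position 3.
With clues 1–3, Chao is ruled out for position 3.
So position 3 is Beata.

Beata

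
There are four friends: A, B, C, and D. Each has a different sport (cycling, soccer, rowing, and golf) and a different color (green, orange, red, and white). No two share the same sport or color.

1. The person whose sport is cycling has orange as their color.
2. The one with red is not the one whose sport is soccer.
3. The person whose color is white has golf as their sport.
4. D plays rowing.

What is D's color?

With clues 1–4, green, orange, and white are impossible for D's color.
That leaves red.

red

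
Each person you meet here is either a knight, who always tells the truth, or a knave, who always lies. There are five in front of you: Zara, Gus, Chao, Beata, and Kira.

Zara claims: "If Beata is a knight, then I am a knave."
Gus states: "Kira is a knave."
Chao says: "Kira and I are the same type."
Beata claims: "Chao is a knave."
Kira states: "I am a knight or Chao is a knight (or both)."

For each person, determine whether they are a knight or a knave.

Consider Zara. Suppose Zara is a knave.
Then Zara's own statement would have to be false, but it can't be — contradiction.
So Zara is a knight.
Consider Gus. Suppose Gus is a knight.
Then no assignment of the remaining roles makes every statement match its speaker's type — contradiction.
So Gus is a knave.
Consider Chao. Suppose Chao is a knave.
Then no assignment of the remaining roles makes every statement match its speaker's type — contradiction.
So Chao is a knight.
With that fixed, Beata's statement is false, so Beata is a knave.
With that fixed, Kira's statement is true, so Kira is a knight.

Zara: knight, Gus: knave, Chao: knight, Beata: knave, Kira: knight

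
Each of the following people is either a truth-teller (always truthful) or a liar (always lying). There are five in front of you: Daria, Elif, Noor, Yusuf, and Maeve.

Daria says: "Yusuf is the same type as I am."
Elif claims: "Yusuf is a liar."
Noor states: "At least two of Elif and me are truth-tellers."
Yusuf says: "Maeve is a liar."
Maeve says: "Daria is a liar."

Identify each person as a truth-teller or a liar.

Daria: truth-teller, Elif: liar, Noor: liar, Yusuf: truth-teller, Maeve: liar

Consider Daria. Suppose Daria is a liar.
Then no assignment of the remaining roles makes every statement match its speaker's type — contradiction.
So Daria is a truth-teller.
With that fixed, Maeve's statement is false, so Maeve is a liar.
With that fixed, Yusuf's statement is true, so Yusuf is a truth-teller.
With that fixed, Elif's statement is false, so Elif is a liar.
With that fixed, Noor's statement is false, so Noor is a liar.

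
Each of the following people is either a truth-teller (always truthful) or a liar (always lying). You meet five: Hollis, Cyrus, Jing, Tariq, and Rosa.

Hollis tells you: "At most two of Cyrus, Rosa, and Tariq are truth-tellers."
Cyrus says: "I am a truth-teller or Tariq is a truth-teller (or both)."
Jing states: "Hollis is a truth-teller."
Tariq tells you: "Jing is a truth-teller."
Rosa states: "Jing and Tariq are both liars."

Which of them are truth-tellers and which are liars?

Consider Hollis. Suppose Hollis is a liar.
Then no assignment of the remaining roles makes every statement match its speaker's type — contradiction.
So Hollis is a truth-teller.
With that fixed, Jing's statement is true, so Jing is a truth-teller.
With that fixed, Tariq's statement is true, so Tariq is a truth-teller.
With that fixed, Rosa's statement is false, so Rosa is a liar.
With that fixed, Cyrus's statement is true, so Cyrus is a truth-teller.

Hollis: truth-teller, Cyrus: truth-teller, Jing: truth-teller, Tariq: truth-teller, Rosa: liar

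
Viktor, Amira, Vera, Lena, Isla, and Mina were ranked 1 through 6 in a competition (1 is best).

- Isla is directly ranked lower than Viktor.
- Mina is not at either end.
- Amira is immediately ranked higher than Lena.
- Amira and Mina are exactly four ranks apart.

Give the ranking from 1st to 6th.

Amira, Lena, Viktor, Isla, Mina, Vera

From clue 1: Viktor is in {1,2,3,4,5}.
From clues 1–2: Mina is in {2,3,4,5}.
From clues 1–3: Vera is in {1,3,4,6}.
From clues 1–4: Amira → rank 1, Lena → rank 2, Viktor → rank 3, Isla → rank 4, Mina → rank 5, Vera → rank 6.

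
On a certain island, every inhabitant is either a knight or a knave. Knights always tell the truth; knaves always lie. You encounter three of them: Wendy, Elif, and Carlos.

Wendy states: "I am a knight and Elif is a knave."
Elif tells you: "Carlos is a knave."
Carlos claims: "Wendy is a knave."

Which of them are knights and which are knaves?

Consider Wendy. Suppose Wendy is a knight.
Then no assignment of the remaining roles makes every statement match its speaker's type — contradiction.
So Wendy is a knave.
With that fixed, Carlos's statement is true, so Carlos is a knight.
With that fixed, Elif's statement is false, so Elif is a knave.

Wendy: knave, Elif: knave, Carlos: knight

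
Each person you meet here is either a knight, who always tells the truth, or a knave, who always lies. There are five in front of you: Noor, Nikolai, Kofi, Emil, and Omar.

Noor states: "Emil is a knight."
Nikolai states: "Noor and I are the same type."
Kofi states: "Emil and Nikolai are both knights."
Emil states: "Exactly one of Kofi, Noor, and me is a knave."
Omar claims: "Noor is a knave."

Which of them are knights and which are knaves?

Noor: knight, Nikolai: knave, Kofi: knave, Emil: knight, Omar: knave

Consider Noor. Suppose Noor is a knave.
Then whichever role Nikolai has, Nikolai's statement has the wrong truth value — contradiction.
So Noor is a knight.
With that fixed, Omar's statement is false, so Omar is a knave.
Consider Nikolai. Suppose Nikolai is a knight.
Then no assignment of the remaining roles makes every statement match its speaker's type — contradiction.
So Nikolai is a knave.
With that fixed, Kofi's statement is false, so Kofi is a knave.
Consider Emil. Suppose Emil is a knave.
Then Noor's statement comes out false, contradicting Noor being a knight.
So Emil is a knight.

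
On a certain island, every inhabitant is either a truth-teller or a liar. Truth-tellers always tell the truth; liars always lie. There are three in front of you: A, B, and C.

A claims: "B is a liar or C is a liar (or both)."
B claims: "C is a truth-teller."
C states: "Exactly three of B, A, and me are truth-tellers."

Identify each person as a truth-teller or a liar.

A: truth-teller, B: liar, C: liar

Consider A. Suppose A is a liar.
Then no assignment of the remaining roles makes every statement match its speaker's type — contradiction.
So A is a truth-teller.
Consider B. Suppose B is a truth-teller.
Then no assignment of the remaining roles makes every statement match its speaker's type — contradiction.
So B is a liar.
With that fixed, C's statement is false, so C is a liar.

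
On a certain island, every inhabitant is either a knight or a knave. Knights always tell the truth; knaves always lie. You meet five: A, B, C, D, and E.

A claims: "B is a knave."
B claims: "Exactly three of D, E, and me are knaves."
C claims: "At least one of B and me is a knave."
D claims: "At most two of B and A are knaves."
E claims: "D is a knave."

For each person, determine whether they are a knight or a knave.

Regardless of anyone's role, D's statement is true, so D is a knight.
With that fixed, E's statement is false, so E is a knave.
With that fixed, B's statement is false, so B is a knave.
With that fixed, C's statement is true, so C is a knight.
With that fixed, A's statement is true, so A is a knight.

A: knight, B: knave, C: knight, D: knight, E: knave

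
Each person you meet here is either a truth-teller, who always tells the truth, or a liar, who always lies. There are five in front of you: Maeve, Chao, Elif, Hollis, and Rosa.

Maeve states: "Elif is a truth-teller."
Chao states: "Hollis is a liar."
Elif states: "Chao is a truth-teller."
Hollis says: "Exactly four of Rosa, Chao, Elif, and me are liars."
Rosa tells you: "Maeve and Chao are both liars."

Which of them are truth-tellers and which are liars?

Maeve: truth-teller, Chao: truth-teller, Elif: truth-teller, Hollis: liar, Rosa: liar

Consider Maeve. Suppose Maeve is a liar.
Then no assignment of the remaining roles makes every statement match its speaker's type — contradiction.
So Maeve is a truth-teller.
With that fixed, Rosa's statement is false, so Rosa is a liar.
Consider Chao. Suppose Chao is a liar.
Then no assignment of the remaining roles makes every statement match its speaker's type — contradiction.
So Chao is a truth-teller.
With that fixed, Elif's statement is true, so Elif is a truth-teller.
With that fixed, Hollis's statement is false, so Hollis is a liar.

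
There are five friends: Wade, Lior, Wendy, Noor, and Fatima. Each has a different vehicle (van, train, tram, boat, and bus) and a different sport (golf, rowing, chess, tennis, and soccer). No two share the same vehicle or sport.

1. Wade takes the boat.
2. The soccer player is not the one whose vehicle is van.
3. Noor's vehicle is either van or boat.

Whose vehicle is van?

Clue 1 rules out Wade for the one with vehicle van.
With clues 1–3, Fatima, Lior, and Wendy are impossible for the one with vehicle van.
That leaves Noor.

Noor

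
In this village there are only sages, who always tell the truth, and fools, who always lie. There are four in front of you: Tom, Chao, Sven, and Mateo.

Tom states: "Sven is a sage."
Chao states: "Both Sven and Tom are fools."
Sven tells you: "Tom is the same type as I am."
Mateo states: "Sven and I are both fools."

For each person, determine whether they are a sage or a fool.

Consider Tom. Suppose Tom is a fool.
Then whichever role Sven has, Sven's statement has the wrong truth value — contradiction.
So Tom is a sage.
With that fixed, Chao's statement is false, so Chao is a fool.
Consider Sven. Suppose Sven is a fool.
Then Tom's statement comes out false, contradicting Tom being a sage.
So Sven is a sage.
With that fixed, Mateo's statement is false, so Mateo is a fool.

Tom: sage, Chao: fool, Sven: sage, Mateo: fool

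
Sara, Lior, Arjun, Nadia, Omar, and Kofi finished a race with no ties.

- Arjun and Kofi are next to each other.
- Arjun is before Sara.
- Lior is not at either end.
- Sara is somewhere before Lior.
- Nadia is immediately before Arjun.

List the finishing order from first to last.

Nadia, Arjun, Kofi, Sara, Lior, Omar

From clues 1–2: Sara is in {3,4,5,6}.
From clues 1–4: Sara is in {3,4}.
From clues 1–5: Nadia → place 1, Arjun → place 2, Kofi → place 3, Sara → place 4, Lior → place 5, Omar → place 6.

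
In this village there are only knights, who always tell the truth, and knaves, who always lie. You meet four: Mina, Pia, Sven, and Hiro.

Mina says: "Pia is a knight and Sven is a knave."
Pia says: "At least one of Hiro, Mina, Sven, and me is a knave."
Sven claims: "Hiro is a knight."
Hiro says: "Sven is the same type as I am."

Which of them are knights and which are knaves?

Mina: knave, Pia: knight, Sven: knight, Hiro: knight

Consider Mina. Suppose Mina is a knight.
Then no assignment of the remaining roles makes every statement match its speaker's type — contradiction.
So Mina is a knave.
With that fixed, Pia's statement is true, so Pia is a knight.
Consider Sven. Suppose Sven is a knave.
Then Mina's statement comes out true, contradicting Mina being a knave.
So Sven is a knight.
Consider Hiro. Suppose Hiro is a knave.
Then Sven's statement comes out false, contradicting Sven being a knight.
So Hiro is a knight.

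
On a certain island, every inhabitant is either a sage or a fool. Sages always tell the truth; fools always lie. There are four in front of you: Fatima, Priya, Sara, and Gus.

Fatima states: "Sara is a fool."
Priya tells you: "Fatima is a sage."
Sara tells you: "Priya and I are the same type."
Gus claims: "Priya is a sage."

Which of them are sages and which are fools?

Fatima: sage, Priya: sage, Sara: fool, Gus: sage

Consider Fatima. Suppose Fatima is a fool.
Then no assignment of the remaining roles makes every statement match its speaker's type — contradiction.
So Fatima is a sage.
With that fixed, Priya's statement is true, so Priya is a sage.
With that fixed, Gus's statement is true, so Gus is a sage.
Consider Sara. Suppose Sara is a sage.
Then Fatima's statement comes out false, contradicting Fatima being a sage.
So Sara is a fool.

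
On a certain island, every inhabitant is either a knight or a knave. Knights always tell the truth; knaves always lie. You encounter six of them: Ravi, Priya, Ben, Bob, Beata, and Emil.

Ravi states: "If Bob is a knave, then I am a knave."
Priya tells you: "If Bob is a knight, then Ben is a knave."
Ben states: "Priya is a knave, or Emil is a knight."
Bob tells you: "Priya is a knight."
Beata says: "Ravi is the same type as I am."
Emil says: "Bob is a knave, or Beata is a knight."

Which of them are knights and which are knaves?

Ravi: knight, Priya: knight, Ben: knave, Bob: knight, Beata: knave, Emil: knave

Consider Ravi. Suppose Ravi is a knave.
Then Ravi's own statement would have to be false, but it can't be — contradiction.
So Ravi is a knight.
Consider Priya. Suppose Priya is a knave.
Then no assignment of the remaining roles makes every statement match its speaker's type — contradiction.
So Priya is a knight.
With that fixed, Bob's statement is true, so Bob is a knight.
Consider Ben. Suppose Ben is a knight.
Then Priya's statement comes out false, contradicting Priya being a knight.
So Ben is a knave.
Consider Beata. Suppose Beata is a knight.
Then no assignment of the remaining roles makes every statement match its speaker's type — contradiction.
So Beata is a knave.
With that fixed, Emil's statement is false, so Emil is a knave.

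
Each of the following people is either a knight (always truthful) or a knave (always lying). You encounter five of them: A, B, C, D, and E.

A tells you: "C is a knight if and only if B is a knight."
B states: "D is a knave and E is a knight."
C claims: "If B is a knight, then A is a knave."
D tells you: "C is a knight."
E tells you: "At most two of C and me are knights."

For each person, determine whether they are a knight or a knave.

Regardless of anyone's role, E's statement is true, so E is a knight.
Consider A. Suppose A is a knight.
Then no assignment of the remaining roles makes every statement match its speaker's type — contradiction.
So A is a knave.
With that fixed, C's statement is true, so C is a knight.
With that fixed, D's statement is true, so D is a knight.
With that fixed, B's statement is false, so B is a knave.

A: knave, B: knave, C: knight, D: knight, E: knight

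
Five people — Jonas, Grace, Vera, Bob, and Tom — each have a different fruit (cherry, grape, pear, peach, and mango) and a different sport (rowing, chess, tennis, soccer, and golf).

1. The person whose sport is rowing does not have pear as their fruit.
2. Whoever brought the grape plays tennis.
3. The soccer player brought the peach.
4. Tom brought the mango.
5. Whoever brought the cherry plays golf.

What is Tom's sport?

rowing

With clues 1–4, soccer and tennis are impossible for Tom's sport.
With clues 1–5, chess and golf are impossible for Tom's sport.
That leaves rowing.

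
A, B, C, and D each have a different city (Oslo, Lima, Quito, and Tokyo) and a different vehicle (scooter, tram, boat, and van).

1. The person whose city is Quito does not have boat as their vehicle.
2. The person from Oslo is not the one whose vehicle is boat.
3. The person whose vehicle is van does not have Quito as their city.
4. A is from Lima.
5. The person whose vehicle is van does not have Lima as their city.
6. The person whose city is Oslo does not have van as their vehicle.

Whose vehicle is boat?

A

With clues 1–6, B, C, and D are impossible for the one with vehicle boat.
That leaves A.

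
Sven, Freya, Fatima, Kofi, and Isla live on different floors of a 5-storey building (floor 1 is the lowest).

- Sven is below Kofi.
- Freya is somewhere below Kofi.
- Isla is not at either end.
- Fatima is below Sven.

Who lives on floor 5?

Kofi

With clue 1, Sven is ruled out for floor 5.
With clues 1–2, Freya is ruled out for floor 5.
With clues 1–3, Isla is ruled out for floor 5.
With clues 1–4, Fatima is ruled out for floor 5.
So floor 5 is Kofi.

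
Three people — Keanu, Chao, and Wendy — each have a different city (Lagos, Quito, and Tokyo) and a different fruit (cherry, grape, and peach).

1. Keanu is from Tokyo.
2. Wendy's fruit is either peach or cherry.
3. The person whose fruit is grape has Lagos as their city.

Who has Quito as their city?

Clue 1 rules out Keanu for the one with city Quito.
With clues 1–3, Chao is impossible for the one with city Quito.
That leaves Wendy.

Wendy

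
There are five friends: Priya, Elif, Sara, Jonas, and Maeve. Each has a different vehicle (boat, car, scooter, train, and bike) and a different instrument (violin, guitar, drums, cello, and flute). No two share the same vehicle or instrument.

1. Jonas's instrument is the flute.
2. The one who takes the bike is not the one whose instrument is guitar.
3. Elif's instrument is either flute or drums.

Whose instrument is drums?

Clue 1 rules out Jonas for the one with instrument drums.
With clues 1–3, Maeve, Priya, and Sara are impossible for the one with instrument drums.
That leaves Elif.

Elif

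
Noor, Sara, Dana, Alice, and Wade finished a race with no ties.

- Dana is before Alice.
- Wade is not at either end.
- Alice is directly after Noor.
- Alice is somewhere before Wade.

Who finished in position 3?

With clues 1–4, Dana, Noor, Sara, and Wade are ruled out for place 3.
So place 3 is Alice.

Alice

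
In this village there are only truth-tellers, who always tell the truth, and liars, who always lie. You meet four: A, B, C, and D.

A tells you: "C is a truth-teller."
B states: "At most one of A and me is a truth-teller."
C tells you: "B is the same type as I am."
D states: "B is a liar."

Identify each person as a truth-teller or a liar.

A: liar, B: truth-teller, C: liar, D: liar

Consider A. Suppose A is a truth-teller.
Then whichever role B has, B's statement has the wrong truth value — contradiction.
So A is a liar.
With that fixed, B's statement is true, so B is a truth-teller.
With that fixed, D's statement is false, so D is a liar.
Consider C. Suppose C is a truth-teller.
Then A's statement comes out true, contradicting A being a liar.
So C is a liar.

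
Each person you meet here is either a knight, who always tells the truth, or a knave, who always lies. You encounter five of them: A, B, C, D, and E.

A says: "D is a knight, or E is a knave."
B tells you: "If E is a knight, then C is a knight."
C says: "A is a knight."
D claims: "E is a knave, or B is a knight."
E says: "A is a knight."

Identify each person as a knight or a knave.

Consider A. Suppose A is a knave.
Then no assignment of the remaining roles makes every statement match its speaker's type — contradiction.
So A is a knight.
With that fixed, C's statement is true, so C is a knight.
With that fixed, E's statement is true, so E is a knight.
With that fixed, B's statement is true, so B is a knight.
With that fixed, D's statement is true, so D is a knight.

A: knight, B: knight, C: knight, D: knight, E: knight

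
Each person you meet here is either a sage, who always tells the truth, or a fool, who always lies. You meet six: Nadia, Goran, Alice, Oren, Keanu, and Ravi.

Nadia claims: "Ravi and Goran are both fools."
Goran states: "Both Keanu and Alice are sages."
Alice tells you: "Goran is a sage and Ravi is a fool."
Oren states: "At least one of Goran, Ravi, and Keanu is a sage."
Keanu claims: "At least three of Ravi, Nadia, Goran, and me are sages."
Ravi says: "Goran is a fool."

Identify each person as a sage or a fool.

Nadia: fool, Goran: fool, Alice: fool, Oren: sage, Keanu: fool, Ravi: sage

Consider Nadia. Suppose Nadia is a sage.
Then no assignment of the remaining roles makes every statement match its speaker's type — contradiction.
So Nadia is a fool.
Consider Goran. Suppose Goran is a sage.
Then no assignment of the remaining roles makes every statement match its speaker's type — contradiction.
So Goran is a fool.
With that fixed, Alice's statement is false, so Alice is a fool.
With that fixed, Keanu's statement is false, so Keanu is a fool.
With that fixed, Ravi's statement is true, so Ravi is a sage.
With that fixed, Oren's statement is true, so Oren is a sage.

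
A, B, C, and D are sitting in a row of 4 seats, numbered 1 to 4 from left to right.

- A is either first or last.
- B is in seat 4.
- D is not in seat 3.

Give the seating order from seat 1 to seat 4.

From clue 1: A is in {1,4}.
From clues 1–2: A → seat 1, B → seat 4.
From clues 1–3: D → seat 2, C → seat 3.

A, D, C, B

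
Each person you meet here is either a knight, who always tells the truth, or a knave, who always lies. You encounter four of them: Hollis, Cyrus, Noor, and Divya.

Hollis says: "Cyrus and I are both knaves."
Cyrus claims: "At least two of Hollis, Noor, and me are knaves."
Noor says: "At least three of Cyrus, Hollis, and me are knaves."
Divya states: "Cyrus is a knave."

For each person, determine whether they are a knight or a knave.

Consider Hollis. Suppose Hollis is a knight.
Then Hollis's own statement would have to be true, but it can't be — contradiction.
So Hollis is a knave.
Consider Cyrus. Suppose Cyrus is a knave.
Then Hollis's statement comes out true, contradicting Hollis being a knave.
So Cyrus is a knight.
With that fixed, Noor's statement is false, so Noor is a knave.
With that fixed, Divya's statement is false, so Divya is a knave.

Hollis: knave, Cyrus: knight, Noor: knave, Divya: knave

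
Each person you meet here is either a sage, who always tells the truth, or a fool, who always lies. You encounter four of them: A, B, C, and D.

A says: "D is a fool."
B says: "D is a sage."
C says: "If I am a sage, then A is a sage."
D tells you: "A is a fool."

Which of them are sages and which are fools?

A: sage, B: fool, C: sage, D: fool

Consider A. Suppose A is a fool.
Then whichever role C has, C's statement has the wrong truth value — contradiction.
So A is a sage.
With that fixed, C's statement is true, so C is a sage.
With that fixed, D's statement is false, so D is a fool.
With that fixed, B's statement is false, so B is a fool.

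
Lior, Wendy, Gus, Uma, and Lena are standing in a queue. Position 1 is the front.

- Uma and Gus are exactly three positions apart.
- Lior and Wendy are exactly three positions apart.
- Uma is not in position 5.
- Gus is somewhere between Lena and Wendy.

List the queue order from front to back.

Uma, Lior, Lena, Gus, Wendy

From clue 1: Gus is in {1,2,4,5}.
From clues 1–2: Lena → position 3.
From clues 1–3: Gus is in {1,4,5}.
From clues 1–4: Uma → position 1, Lior → position 2, Gus → position 4, Wendy → position 5.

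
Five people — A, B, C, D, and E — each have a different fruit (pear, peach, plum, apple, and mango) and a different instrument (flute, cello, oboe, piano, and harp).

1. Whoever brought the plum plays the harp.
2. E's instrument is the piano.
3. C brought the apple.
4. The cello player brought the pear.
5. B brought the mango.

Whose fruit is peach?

With clues 1–3, C is impossible for the one with fruit peach.
With clues 1–5, A, B, and D are impossible for the one with fruit peach.
That leaves E.

E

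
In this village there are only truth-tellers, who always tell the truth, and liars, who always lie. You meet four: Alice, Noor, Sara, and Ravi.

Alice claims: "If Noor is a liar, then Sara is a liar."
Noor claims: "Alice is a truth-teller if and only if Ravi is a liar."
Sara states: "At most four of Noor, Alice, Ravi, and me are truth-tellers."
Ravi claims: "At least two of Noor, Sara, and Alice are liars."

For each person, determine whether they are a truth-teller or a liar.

Regardless of anyone's role, Sara's statement is true, so Sara is a truth-teller.
Consider Alice. Suppose Alice is a liar.
Then no assignment of the remaining roles makes every statement match its speaker's type — contradiction.
So Alice is a truth-teller.
With that fixed, Ravi's statement is false, so Ravi is a liar.
With that fixed, Noor's statement is true, so Noor is a truth-teller.

Alice: truth-teller, Noor: truth-teller, Sara: truth-teller, Ravi: liar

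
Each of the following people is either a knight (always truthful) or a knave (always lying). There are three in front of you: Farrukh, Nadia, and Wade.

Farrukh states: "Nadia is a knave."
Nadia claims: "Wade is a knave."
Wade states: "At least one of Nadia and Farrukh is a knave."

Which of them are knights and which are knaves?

Farrukh: knight, Nadia: knave, Wade: knight

Consider Farrukh. Suppose Farrukh is a knave.
Then no assignment of the remaining roles makes every statement match its speaker's type — contradiction.
So Farrukh is a knight.
Consider Nadia. Suppose Nadia is a knight.
Then Farrukh's statement comes out false, contradicting Farrukh being a knight.
So Nadia is a knave.
With that fixed, Wade's statement is true, so Wade is a knight.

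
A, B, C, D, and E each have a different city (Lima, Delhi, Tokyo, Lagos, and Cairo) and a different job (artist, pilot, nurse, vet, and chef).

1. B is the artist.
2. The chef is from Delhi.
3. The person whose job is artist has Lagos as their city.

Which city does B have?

Lagos

With clues 1–2, Delhi is impossible for B's city.
With clues 1–3, Cairo, Lima, and Tokyo are impossible for B's city.
That leaves Lagos.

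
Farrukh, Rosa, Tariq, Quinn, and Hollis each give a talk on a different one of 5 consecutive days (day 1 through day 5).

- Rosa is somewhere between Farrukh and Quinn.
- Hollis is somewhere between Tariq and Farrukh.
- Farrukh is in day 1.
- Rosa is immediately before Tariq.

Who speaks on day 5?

With clue 1, Rosa is ruled out for day 5.
With clues 1–2, Hollis is ruled out for day 5.
With clues 1–3, Farrukh is ruled out for day 5.
With clues 1–4, Tariq is ruled out for day 5.
So day 5 is Quinn.

Quinn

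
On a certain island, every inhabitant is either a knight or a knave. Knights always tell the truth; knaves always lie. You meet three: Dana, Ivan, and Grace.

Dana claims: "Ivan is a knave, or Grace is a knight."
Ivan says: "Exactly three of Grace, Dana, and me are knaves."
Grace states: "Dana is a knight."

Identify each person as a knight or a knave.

Dana: knight, Ivan: knave, Grace: knight

Consider Dana. Suppose Dana is a knave.
Then no assignment of the remaining roles makes every statement match its speaker's type — contradiction.
So Dana is a knight.
With that fixed, Ivan's statement is false, so Ivan is a knave.
With that fixed, Grace's statement is true, so Grace is a knight.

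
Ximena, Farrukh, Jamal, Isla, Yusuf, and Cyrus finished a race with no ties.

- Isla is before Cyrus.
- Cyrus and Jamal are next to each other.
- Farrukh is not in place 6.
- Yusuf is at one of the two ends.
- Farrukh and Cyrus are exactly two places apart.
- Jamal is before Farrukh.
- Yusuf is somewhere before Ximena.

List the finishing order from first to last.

From clue 1: Isla is in {1,2,3,4,5}.
From clues 1–2: Isla is in {1,2,3,4}.
From clues 1–4: Yusuf is in {1,6}.
From clues 1–6: Farrukh is in {4,5}.
From clues 1–7: Yusuf → place 1, Isla → place 2, Cyrus → place 3, Jamal → place 4, Farrukh → place 5, Ximena → place 6.

Yusuf, Isla, Cyrus, Jamal, Farrukh, Ximena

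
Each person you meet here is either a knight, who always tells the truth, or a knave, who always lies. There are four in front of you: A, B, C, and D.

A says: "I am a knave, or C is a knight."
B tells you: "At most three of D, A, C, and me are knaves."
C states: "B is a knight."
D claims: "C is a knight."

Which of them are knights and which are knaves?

A: knight, B: knight, C: knight, D: knight

Consider A. Suppose A is a knave.
Then A's own statement would have to be false, but it can't be — contradiction.
So A is a knight.
With that fixed, B's statement is true, so B is a knight.
With that fixed, C's statement is true, so C is a knight.
With that fixed, D's statement is true, so D is a knight.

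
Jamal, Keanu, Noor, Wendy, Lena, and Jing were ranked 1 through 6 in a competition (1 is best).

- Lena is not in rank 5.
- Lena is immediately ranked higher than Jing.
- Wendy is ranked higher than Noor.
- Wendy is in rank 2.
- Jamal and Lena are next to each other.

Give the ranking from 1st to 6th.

Keanu, Wendy, Jamal, Lena, Jing, Noor

From clue 1: Lena is in {1,2,3,4,6}.
From clues 1–2: Lena is in {1,2,3,4}.
From clues 1–4: Wendy → rank 2.
From clues 1–5: Keanu → rank 1, Jamal → rank 3, Lena → rank 4, Jing → rank 5, Noor → rank 6.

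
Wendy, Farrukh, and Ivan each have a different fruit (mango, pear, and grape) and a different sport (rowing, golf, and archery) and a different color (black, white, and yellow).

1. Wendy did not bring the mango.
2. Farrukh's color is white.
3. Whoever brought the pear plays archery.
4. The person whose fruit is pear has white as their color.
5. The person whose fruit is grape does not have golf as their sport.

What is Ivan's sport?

With clues 1–4, archery is impossible for Ivan's sport.
With clues 1–5, rowing is impossible for Ivan's sport.
That leaves golf.

golf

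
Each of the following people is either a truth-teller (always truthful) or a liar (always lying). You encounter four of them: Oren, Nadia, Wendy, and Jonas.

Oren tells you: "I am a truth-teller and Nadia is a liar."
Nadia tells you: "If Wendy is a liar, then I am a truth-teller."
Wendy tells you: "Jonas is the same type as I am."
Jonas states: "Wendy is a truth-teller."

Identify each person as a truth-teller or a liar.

Oren: liar, Nadia: truth-teller, Wendy: truth-teller, Jonas: truth-teller

Consider Oren. Suppose Oren is a truth-teller.
Then no assignment of the remaining roles makes every statement match its speaker's type — contradiction.
So Oren is a liar.
Consider Nadia. Suppose Nadia is a liar.
Then no assignment of the remaining roles makes every statement match its speaker's type — contradiction.
So Nadia is a truth-teller.
Consider Wendy. Suppose Wendy is a liar.
Then no assignment of the remaining roles makes every statement match its speaker's type — contradiction.
So Wendy is a truth-teller.
With that fixed, Jonas's statement is true, so Jonas is a truth-teller.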